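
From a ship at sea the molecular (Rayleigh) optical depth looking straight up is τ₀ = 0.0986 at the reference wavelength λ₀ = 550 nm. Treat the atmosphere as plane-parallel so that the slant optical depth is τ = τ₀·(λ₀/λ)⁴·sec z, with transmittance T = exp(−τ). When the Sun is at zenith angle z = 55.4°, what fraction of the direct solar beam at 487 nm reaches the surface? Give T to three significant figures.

0.754

sec 55.4° = 1.7610.
τ = 0.0986 × (550/487)⁴ × 1.7610 = 0.0986 × 1.6268 × 1.7610 = 0.2825.
T = exp(−0.2825) = 0.7539.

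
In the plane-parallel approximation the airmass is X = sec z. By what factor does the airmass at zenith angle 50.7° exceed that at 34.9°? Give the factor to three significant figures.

X(50.7°)/X(34.9°) = sec 50.7° / sec 34.9° = cos 34.9° / cos 50.7° = 0.8202/0.6334 = 1.2949.

1.29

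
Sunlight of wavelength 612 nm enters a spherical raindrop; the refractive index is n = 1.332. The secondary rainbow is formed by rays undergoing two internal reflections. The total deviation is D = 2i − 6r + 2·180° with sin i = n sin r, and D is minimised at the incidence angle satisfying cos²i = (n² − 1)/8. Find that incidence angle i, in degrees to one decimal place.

71.9°

cos²i = (1.332² − 1)/8 = (1.77422 − 1)/8 = 0.09678.
cos i = 0.31109, so i = 71.875°.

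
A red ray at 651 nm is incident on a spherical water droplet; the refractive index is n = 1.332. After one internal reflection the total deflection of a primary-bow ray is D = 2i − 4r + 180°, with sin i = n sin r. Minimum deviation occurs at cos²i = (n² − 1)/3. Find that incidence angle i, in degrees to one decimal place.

cos²i = (1.332² − 1)/3 = (1.77422 − 1)/3 = 0.25807.
cos i = 0.50801, so i = 59.469°.

59.5°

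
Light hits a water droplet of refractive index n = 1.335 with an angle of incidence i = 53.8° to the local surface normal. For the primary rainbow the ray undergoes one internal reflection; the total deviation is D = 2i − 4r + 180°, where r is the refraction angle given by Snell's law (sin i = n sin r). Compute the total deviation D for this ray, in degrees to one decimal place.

138.8°

sin r = sin 53.8° / 1.335 = 0.8070/1.335 = 0.6045; r = 37.19°.
D = 2·53.8° − 4·37.19° + 180° = 107.60° − 148.76° + 180° = 138.84°.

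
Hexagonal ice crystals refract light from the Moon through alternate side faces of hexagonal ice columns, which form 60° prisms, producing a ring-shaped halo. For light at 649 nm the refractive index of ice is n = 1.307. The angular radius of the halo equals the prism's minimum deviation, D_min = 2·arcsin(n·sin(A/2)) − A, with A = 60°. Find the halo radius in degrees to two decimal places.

n·sin(A/2) = 1.307 × sin 30° = 1.307 × 0.5000 = 0.6535.
D_min = 2·arcsin(0.6535) − 60° = 2 × 40.806° − 60° = 21.612°.

21.61°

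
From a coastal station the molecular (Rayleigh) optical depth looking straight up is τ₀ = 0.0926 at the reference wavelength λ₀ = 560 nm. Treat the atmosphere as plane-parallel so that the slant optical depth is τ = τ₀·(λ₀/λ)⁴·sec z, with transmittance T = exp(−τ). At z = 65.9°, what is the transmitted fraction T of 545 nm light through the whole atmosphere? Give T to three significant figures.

sec 65.9° = 2.4490.
τ = 0.0926 × (560/545)⁴ × 2.4490 = 0.0926 × 1.1147 × 2.4490 = 0.2528.
T = exp(−0.2528) = 0.7766.

0.777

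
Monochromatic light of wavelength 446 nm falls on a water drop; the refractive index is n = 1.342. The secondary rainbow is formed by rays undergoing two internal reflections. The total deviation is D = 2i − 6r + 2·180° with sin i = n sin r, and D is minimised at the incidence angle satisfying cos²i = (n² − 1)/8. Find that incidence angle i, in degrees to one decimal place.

cos²i = (1.342² − 1)/8 = (1.80096 − 1)/8 = 0.10012.
cos i = 0.31642, so i = 71.554°.

71.6°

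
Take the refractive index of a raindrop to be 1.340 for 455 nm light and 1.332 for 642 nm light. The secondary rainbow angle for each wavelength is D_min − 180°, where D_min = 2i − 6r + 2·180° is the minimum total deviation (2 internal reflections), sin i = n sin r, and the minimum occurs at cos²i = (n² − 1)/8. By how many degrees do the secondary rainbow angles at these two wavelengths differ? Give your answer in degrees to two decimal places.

At 455 nm (n = 1.340): cos²i = 0.09945 → i = 71.618°, r = 45.088°, D_min = 232.709°, rainbow angle = 52.709°.
At 642 nm (n = 1.332): cos²i = 0.09678 → i = 71.875°, r = 45.520°, D_min = 230.628°, rainbow angle = 50.628°.
Angular width = |52.709° − 50.628°| = 2.080°.

2.08°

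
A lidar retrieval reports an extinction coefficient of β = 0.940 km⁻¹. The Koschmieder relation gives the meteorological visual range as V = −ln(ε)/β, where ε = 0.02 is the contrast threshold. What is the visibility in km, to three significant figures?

4.16 km

V = −ln(0.02) / 0.940 = 3.912 / 0.940 = 4.1617 km.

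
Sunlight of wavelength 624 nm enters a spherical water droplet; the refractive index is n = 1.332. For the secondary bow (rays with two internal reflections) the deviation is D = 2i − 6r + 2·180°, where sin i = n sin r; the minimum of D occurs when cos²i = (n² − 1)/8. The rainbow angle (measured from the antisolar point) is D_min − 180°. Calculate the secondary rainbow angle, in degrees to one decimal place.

50.6°

cos²i = (1.77422 − 1)/8 = 0.09678; i = arccos(0.31109) = 71.875°.
sin r = sin 71.875°/1.332 = 0.71350; r = 45.520°.
D_min = 2·71.875° − 6·45.520° + 360° = 230.628°.
Rainbow angle = D_min − 180° = 50.628°.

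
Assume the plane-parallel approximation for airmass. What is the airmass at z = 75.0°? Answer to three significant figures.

X = sec z = 1/cos 75.0° = 1/0.2588 = 3.8637.

3.86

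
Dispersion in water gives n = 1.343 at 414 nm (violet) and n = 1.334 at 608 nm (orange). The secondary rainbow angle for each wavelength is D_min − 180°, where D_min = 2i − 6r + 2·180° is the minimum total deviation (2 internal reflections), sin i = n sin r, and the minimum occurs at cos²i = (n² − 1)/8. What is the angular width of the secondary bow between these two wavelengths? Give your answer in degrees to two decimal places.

At 414 nm (n = 1.343): cos²i = 0.10046 → i = 71.522°, r = 44.928°, D_min = 233.478°, rainbow angle = 53.478°.
At 608 nm (n = 1.334): cos²i = 0.09744 → i = 71.810°, r = 45.411°, D_min = 231.153°, rainbow angle = 51.153°.
Angular width = |53.478° − 51.153°| = 2.325°.

2.33°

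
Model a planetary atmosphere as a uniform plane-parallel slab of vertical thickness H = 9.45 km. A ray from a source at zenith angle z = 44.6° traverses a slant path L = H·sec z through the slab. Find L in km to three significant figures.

13.3 km

sec z = 1/cos 44.6° = 1.4044.
L = 9.45 × 1.4044 = 13.272 km.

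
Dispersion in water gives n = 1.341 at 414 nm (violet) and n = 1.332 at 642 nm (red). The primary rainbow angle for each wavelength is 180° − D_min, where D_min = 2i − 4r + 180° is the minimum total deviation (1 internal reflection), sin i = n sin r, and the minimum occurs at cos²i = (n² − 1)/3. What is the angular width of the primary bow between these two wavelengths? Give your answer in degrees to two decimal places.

1.29°

At 414 nm (n = 1.341): cos²i = 0.26609 → i = 58.946°, r = 39.705°, D_min = 139.071°, rainbow angle = 40.929°.
At 642 nm (n = 1.332): cos²i = 0.25807 → i = 59.469°, r = 40.290°, D_min = 137.776°, rainbow angle = 42.224°.
Angular width = |40.929° − 42.224°| = 1.295°.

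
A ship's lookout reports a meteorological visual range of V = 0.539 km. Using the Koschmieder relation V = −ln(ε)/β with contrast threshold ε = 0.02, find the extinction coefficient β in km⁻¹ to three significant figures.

β = −ln(0.02) / V = 3.912 / 0.539 = 7.2579 km⁻¹.

7.26 km⁻¹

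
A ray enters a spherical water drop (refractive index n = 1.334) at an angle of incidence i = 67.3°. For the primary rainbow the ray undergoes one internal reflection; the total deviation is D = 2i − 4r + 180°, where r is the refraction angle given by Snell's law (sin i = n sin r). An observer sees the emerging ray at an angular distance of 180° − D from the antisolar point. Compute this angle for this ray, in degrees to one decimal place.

sin r = sin 67.3° / 1.334 = 0.9225/1.334 = 0.6916; r = 43.75°.
D = 2·67.3° − 4·43.75° + 180° = 134.60° − 175.01° + 180° = 139.59°.
Angle from antisolar point = 180° − D = 40.41°.

40.4°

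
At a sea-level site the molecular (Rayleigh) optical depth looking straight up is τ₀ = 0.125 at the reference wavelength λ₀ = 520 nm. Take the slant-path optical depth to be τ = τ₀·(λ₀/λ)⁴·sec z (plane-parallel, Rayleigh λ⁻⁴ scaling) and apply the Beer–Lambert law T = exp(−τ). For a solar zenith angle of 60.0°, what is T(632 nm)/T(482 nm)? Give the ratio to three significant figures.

Airmass: sec 60.0° = 2.0000.
τ(632 nm) = 0.125 × (520/632)⁴ × 2.0000 = 0.125 × 0.4583 × 2.0000 = 0.1146.
τ(482 nm) = 0.125 × (520/482)⁴ × 2.0000 = 0.125 × 1.3546 × 2.0000 = 0.3387.
T(632)/T(482) = exp(τ_B − τ_A) = exp(0.2241) = 1.2512.

1.25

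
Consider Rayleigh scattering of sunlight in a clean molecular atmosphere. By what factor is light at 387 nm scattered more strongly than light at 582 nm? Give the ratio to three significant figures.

5.12

Rayleigh scattering ∝ λ⁻⁴, so the ratio of coefficients is the inverse fourth power of the wavelength ratio.
σ(387)/σ(582) = (582/387)⁴ = (1.5039)⁴ = 5.115.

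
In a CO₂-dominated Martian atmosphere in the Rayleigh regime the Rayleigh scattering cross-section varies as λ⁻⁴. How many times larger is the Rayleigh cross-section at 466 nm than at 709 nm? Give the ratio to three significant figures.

5.36

Rayleigh scattering ∝ λ⁻⁴, so the ratio of coefficients is the inverse fourth power of the wavelength ratio.
σ(466)/σ(709) = (709/466)⁴ = (1.5215)⁴ = 5.358.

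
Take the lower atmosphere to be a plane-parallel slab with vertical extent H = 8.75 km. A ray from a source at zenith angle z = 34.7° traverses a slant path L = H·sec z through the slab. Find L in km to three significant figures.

10.6 km

sec z = 1/cos 34.7° = 1.2163.
L = 8.75 × 1.2163 = 10.643 km.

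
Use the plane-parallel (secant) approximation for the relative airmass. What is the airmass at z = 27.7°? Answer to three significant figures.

1.13

X = sec z = 1/cos 27.7° = 1/0.8854 = 1.1294.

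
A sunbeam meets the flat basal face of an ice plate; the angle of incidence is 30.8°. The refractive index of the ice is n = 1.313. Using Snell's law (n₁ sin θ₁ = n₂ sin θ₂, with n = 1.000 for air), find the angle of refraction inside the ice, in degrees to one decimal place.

Snell: sin θ_r = sin θ_i / n = sin 30.8° / 1.313 = 0.5120 / 1.313 = 0.3900.
θ_r = arcsin(0.3900) = 22.95°.

23.0°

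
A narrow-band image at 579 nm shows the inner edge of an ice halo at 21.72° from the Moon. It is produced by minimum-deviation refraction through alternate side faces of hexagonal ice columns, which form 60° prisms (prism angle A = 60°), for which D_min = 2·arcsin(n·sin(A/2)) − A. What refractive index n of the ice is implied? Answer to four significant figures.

Rearranging: n = sin((D_min + A)/2) / sin(A/2).
(D_min + A)/2 = (21.72° + 60°)/2 = 40.860°.
n = sin 40.860° / sin 30° = 0.6542 / 0.5000 = 1.3084.

1.308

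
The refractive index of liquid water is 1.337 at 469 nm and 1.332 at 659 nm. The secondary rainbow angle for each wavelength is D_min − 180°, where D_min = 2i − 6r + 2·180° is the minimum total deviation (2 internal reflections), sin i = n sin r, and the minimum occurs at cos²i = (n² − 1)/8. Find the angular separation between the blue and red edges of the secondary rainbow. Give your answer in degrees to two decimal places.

1.31°

At 469 nm (n = 1.337): cos²i = 0.09845 → i = 71.714°, r = 45.249°, D_min = 231.934°, rainbow angle = 51.934°.
At 659 nm (n = 1.332): cos²i = 0.09678 → i = 71.875°, r = 45.520°, D_min = 230.628°, rainbow angle = 50.628°.
Angular width = |51.934° − 50.628°| = 1.305°.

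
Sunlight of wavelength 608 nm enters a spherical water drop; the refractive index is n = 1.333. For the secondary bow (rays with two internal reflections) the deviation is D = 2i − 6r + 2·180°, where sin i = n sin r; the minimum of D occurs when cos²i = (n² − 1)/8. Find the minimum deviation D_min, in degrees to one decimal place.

230.9°

cos²i = (1.77689 − 1)/8 = 0.09711; i = arccos(0.31163) = 71.843°.
sin r = sin 71.843°/1.333 = 0.71283; r = 45.466°.
D_min = 2·71.843° − 6·45.466° + 360° = 230.891°.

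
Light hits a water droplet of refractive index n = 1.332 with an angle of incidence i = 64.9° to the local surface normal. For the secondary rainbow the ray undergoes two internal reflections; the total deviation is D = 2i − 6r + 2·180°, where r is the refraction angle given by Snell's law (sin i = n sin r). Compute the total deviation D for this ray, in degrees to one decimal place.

232.8°

sin r = sin 64.9° / 1.332 = 0.9056/1.332 = 0.6799; r = 42.83°.
D = 2·64.9° − 6·42.83° + 2·180° = 129.80° − 256.99° + 360° = 232.81°.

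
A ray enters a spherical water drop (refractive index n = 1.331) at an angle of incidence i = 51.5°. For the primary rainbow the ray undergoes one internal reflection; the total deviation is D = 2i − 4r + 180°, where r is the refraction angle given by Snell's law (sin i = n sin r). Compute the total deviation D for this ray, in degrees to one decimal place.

138.9°

sin r = sin 51.5° / 1.331 = 0.7826/1.331 = 0.5880; r = 36.01°.
D = 2·51.5° − 4·36.01° + 180° = 103.00° − 144.06° + 180° = 138.94°.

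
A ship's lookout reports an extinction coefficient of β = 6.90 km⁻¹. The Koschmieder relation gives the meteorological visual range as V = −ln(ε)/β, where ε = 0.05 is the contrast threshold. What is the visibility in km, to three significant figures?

0.434 km

V = −ln(0.05) / 6.90 = 2.996 / 6.90 = 0.4342 km.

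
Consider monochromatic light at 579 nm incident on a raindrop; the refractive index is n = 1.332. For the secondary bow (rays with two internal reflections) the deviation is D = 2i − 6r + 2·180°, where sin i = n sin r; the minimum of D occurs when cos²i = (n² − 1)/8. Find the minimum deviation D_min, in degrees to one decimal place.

230.6°

cos²i = (1.77422 − 1)/8 = 0.09678; i = arccos(0.31109) = 71.875°.
sin r = sin 71.875°/1.332 = 0.71350; r = 45.520°.
D_min = 2·71.875° − 6·45.520° + 360° = 230.628°.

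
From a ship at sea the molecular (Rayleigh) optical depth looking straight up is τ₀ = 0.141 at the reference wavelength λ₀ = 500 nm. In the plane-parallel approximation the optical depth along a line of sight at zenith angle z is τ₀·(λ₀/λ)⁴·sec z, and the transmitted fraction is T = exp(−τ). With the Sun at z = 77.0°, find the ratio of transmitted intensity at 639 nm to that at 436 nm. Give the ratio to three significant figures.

2.34

Airmass: sec 77.0° = 4.4454.
τ(639 nm) = 0.141 × (500/639)⁴ × 4.4454 = 0.141 × 0.3749 × 4.4454 = 0.2350.
τ(436 nm) = 0.141 × (500/436)⁴ × 4.4454 = 0.141 × 1.7296 × 4.4454 = 1.0841.
T(639)/T(436) = exp(τ_B − τ_A) = exp(0.8491) = 2.3376.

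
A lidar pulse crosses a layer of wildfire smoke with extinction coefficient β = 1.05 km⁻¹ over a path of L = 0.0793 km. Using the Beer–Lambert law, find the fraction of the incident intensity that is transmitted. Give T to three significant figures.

τ = β·L = 1.05 × 0.0793 = 0.0833.
T = exp(−0.0833) = 0.9201.

0.920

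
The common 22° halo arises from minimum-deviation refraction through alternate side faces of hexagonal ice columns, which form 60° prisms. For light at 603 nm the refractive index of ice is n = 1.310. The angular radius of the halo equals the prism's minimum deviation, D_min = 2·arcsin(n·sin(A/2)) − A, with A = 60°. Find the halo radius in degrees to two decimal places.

21.84°

n·sin(A/2) = 1.310 × sin 30° = 1.310 × 0.5000 = 0.6550.
D_min = 2·arcsin(0.6550) − 60° = 2 × 40.920° − 60° = 21.839°.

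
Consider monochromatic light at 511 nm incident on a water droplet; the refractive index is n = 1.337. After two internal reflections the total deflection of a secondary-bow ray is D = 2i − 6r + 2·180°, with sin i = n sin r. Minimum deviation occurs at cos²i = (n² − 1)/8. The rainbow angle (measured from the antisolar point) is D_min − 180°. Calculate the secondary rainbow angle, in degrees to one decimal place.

cos²i = (1.78757 − 1)/8 = 0.09845; i = arccos(0.31376) = 71.714°.
sin r = sin 71.714°/1.337 = 0.71017; r = 45.249°.
D_min = 2·71.714° − 6·45.249° + 360° = 231.934°.
Rainbow angle = D_min − 180° = 51.934°.

51.9°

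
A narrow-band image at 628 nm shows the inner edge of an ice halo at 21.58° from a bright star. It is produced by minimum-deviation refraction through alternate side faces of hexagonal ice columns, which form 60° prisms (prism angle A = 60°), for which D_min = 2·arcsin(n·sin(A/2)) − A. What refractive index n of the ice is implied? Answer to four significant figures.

Rearranging: n = sin((D_min + A)/2) / sin(A/2).
(D_min + A)/2 = (21.58° + 60°)/2 = 40.790°.
n = sin 40.790° / sin 30° = 0.6533 / 0.5000 = 1.3066.

1.307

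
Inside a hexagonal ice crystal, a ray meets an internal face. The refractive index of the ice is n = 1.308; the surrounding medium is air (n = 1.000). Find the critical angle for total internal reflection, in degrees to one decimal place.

sin θ_c = n_air / n = 1.000 / 1.308 = 0.7645.
θ_c = arcsin(0.7645) = 49.86°.

49.9°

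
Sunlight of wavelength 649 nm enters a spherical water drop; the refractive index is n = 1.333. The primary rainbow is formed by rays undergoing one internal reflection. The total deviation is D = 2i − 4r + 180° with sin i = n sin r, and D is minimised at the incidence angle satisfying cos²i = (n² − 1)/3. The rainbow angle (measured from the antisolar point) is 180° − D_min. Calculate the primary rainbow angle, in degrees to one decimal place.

cos²i = (1.77689 − 1)/3 = 0.25896; i = arccos(0.50888) = 59.410°.
sin r = sin 59.410°/1.333 = 0.64579; r = 40.225°.
D_min = 2·59.410° − 4·40.225° + 180° = 137.922°.
Rainbow angle = 180° − D_min = 42.078°.

42.1°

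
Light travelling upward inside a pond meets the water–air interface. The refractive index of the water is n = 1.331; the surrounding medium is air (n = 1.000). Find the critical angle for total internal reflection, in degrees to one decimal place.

sin θ_c = n_air / n = 1.000 / 1.331 = 0.7513.
θ_c = arcsin(0.7513) = 48.70°.

48.7°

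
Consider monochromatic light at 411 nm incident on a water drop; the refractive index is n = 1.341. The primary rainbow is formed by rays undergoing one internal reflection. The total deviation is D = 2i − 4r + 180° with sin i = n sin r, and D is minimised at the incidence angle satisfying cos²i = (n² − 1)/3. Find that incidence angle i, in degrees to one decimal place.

cos²i = (1.341² − 1)/3 = (1.79828 − 1)/3 = 0.26609.
cos i = 0.51584, so i = 58.946°.

58.9°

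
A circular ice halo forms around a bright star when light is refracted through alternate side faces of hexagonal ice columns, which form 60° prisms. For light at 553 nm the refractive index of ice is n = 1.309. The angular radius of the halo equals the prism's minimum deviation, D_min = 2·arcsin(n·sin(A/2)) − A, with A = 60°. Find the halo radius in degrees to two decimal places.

21.76°

n·sin(A/2) = 1.309 × sin 30° = 1.309 × 0.5000 = 0.6545.
D_min = 2·arcsin(0.6545) − 60° = 2 × 40.882° − 60° = 21.763°.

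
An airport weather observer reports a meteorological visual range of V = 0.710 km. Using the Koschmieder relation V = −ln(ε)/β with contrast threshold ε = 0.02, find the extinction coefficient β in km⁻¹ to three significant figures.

5.51 km⁻¹

β = −ln(0.02) / V = 3.912 / 0.710 = 5.5099 km⁻¹.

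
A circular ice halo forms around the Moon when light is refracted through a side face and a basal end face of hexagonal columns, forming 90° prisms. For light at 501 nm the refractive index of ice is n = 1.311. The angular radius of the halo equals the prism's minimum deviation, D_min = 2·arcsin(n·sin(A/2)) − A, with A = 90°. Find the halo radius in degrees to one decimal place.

45.9°

n·sin(A/2) = 1.311 × sin 45° = 1.311 × 0.7071 = 0.9270.
D_min = 2·arcsin(0.9270) − 90° = 2 × 67.974° − 90° = 45.949°.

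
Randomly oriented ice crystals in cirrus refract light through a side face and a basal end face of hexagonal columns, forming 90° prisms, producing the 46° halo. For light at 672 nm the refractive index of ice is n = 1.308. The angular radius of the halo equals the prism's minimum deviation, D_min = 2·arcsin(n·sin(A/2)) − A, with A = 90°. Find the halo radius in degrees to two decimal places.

45.31°

n·sin(A/2) = 1.308 × sin 45° = 1.308 × 0.7071 = 0.9249.
D_min = 2·arcsin(0.9249) − 90° = 2 × 67.653° − 90° = 45.305°.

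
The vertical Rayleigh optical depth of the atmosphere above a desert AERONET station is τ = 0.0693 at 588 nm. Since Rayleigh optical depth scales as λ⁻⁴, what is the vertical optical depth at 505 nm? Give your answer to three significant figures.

τ(505 nm) = τ(588 nm) × (588/505)⁴ = 0.0693 × (1.1644)⁴ = 0.0693 × 1.8380 = 0.1274.

0.127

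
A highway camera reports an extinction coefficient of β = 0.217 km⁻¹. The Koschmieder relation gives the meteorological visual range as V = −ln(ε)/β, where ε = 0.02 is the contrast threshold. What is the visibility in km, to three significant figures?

V = −ln(0.02) / 0.217 = 3.912 / 0.217 = 18.0278 km.

18.0 km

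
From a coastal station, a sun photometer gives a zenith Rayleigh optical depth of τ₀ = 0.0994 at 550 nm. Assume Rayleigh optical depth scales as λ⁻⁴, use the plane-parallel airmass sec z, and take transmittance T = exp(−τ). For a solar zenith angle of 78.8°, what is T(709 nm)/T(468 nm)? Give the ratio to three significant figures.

2.21

Airmass: sec 78.8° = 5.1484.
τ(709 nm) = 0.0994 × (550/709)⁴ × 5.1484 = 0.0994 × 0.3621 × 5.1484 = 0.1853.
τ(468 nm) = 0.0994 × (550/468)⁴ × 5.1484 = 0.0994 × 1.9075 × 5.1484 = 0.9762.
T(709)/T(468) = exp(τ_B − τ_A) = exp(0.7909) = 2.2053.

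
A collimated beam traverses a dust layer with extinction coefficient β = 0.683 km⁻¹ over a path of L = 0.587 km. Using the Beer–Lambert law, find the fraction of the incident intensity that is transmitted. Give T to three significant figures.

τ = β·L = 0.683 × 0.587 = 0.4009.
T = exp(−0.4009) = 0.6697.

0.670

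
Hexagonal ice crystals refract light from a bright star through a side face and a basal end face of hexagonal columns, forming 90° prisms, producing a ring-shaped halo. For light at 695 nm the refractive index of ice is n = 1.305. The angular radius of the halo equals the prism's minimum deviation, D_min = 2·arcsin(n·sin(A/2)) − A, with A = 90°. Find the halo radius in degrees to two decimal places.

44.67°

n·sin(A/2) = 1.305 × sin 45° = 1.305 × 0.7071 = 0.9228.
D_min = 2·arcsin(0.9228) − 90° = 2 × 67.335° − 90° = 44.670°.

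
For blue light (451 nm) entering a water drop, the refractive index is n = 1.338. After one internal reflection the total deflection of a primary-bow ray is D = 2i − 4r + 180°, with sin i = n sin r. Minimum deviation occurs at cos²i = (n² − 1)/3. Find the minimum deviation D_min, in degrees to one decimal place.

cos²i = (1.79024 − 1)/3 = 0.26341; i = arccos(0.51324) = 59.120°.
sin r = sin 59.120°/1.338 = 0.64144; r = 39.899°.
D_min = 2·59.120° − 4·39.899° + 180° = 138.643°.

138.6°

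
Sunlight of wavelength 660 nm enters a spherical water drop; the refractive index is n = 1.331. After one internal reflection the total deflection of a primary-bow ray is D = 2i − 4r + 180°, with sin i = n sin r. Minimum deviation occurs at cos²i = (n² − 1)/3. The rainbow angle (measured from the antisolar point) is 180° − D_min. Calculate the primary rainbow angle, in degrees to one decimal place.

cos²i = (1.77156 − 1)/3 = 0.25719; i = arccos(0.50714) = 59.527°.
sin r = sin 59.527°/1.331 = 0.64753; r = 40.356°.
D_min = 2·59.527° − 4·40.356° + 180° = 137.630°.
Rainbow angle = 180° − D_min = 42.370°.

42.4°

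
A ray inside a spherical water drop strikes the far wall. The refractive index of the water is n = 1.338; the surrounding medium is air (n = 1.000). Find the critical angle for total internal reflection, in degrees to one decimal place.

sin θ_c = n_air / n = 1.000 / 1.338 = 0.7474.
θ_c = arcsin(0.7474) = 48.36°.

48.4°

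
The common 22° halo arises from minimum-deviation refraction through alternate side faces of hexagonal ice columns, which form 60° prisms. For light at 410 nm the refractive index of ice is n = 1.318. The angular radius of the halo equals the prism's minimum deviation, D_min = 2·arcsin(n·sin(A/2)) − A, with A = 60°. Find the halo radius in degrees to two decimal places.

22.45°

n·sin(A/2) = 1.318 × sin 30° = 1.318 × 0.5000 = 0.6590.
D_min = 2·arcsin(0.6590) − 60° = 2 × 41.224° − 60° = 22.447°.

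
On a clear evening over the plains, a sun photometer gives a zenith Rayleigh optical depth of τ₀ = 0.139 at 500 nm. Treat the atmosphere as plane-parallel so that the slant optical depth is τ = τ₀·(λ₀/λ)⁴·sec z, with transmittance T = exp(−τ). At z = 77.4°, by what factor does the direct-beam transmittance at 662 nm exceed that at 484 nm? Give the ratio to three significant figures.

Airmass: sec 77.4° = 4.5841.
τ(662 nm) = 0.139 × (500/662)⁴ × 4.5841 = 0.139 × 0.3254 × 4.5841 = 0.2074.
τ(484 nm) = 0.139 × (500/484)⁴ × 4.5841 = 0.139 × 1.1389 × 4.5841 = 0.7257.
T(662)/T(484) = exp(τ_B − τ_A) = exp(0.5184) = 1.6793.

1.68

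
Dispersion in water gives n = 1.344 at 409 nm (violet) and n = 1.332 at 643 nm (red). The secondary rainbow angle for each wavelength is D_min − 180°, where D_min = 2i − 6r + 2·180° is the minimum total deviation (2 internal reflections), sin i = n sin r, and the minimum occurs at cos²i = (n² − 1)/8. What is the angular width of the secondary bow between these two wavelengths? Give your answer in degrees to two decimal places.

3.10°

At 409 nm (n = 1.344): cos²i = 0.10079 → i = 71.490°, r = 44.874°, D_min = 233.733°, rainbow angle = 53.733°.
At 643 nm (n = 1.332): cos²i = 0.09678 → i = 71.875°, r = 45.520°, D_min = 230.628°, rainbow angle = 50.628°.
Angular width = |53.733° − 50.628°| = 3.104°.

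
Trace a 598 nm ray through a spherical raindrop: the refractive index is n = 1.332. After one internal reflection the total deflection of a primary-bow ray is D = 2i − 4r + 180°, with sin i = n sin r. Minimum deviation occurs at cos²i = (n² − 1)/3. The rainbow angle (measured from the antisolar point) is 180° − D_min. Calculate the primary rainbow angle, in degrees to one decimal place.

cos²i = (1.77422 − 1)/3 = 0.25807; i = arccos(0.50801) = 59.469°.
sin r = sin 59.469°/1.332 = 0.64666; r = 40.290°.
D_min = 2·59.469° − 4·40.290° + 180° = 137.776°.
Rainbow angle = 180° − D_min = 42.224°.

42.2°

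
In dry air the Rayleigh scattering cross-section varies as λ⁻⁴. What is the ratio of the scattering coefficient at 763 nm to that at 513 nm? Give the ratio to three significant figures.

0.204

Rayleigh scattering ∝ λ⁻⁴, so the ratio of coefficients is the inverse fourth power of the wavelength ratio.
σ(763)/σ(513) = (513/763)⁴ = (0.6723)⁴ = 0.2043.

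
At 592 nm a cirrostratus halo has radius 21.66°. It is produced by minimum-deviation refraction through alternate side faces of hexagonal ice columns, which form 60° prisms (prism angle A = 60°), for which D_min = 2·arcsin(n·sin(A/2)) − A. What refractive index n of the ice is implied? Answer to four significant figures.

1.308

Rearranging: n = sin((D_min + A)/2) / sin(A/2).
(D_min + A)/2 = (21.66° + 60°)/2 = 40.830°.
n = sin 40.830° / sin 30° = 0.6538 / 0.5000 = 1.3076.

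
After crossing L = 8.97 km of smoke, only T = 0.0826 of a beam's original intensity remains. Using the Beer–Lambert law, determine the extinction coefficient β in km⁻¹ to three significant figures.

0.278 km⁻¹

Beer–Lambert: T = exp(−βL) ⇒ β = −ln(T)/L = −ln(0.0826)/8.97 = 2.4937/8.97 = 0.278 km⁻¹.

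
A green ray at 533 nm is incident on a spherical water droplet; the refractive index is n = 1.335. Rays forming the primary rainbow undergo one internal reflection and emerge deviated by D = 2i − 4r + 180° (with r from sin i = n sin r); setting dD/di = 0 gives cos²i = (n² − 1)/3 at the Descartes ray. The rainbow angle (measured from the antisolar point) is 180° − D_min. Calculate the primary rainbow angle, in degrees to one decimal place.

cos²i = (1.78222 − 1)/3 = 0.26074; i = arccos(0.51063) = 59.294°.
sin r = sin 59.294°/1.335 = 0.64405; r = 40.094°.
D_min = 2·59.294° − 4·40.094° + 180° = 138.212°.
Rainbow angle = 180° − D_min = 41.788°.

41.8°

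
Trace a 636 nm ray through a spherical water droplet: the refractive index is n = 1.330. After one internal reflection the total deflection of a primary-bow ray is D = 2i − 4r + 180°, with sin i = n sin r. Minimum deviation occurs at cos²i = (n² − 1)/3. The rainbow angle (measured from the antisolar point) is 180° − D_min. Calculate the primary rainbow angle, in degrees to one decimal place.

42.5°

cos²i = (1.76890 − 1)/3 = 0.25630; i = arccos(0.50626) = 59.585°.
sin r = sin 59.585°/1.330 = 0.64841; r = 40.422°.
D_min = 2·59.585° − 4·40.422° + 180° = 137.484°.
Rainbow angle = 180° − D_min = 42.516°.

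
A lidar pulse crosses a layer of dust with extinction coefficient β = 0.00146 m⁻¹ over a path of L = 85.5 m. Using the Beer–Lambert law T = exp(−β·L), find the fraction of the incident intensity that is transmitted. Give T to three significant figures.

0.883

τ = β·L = 0.00146 × 85.5 = 0.1248.
T = exp(−0.1248) = 0.8826.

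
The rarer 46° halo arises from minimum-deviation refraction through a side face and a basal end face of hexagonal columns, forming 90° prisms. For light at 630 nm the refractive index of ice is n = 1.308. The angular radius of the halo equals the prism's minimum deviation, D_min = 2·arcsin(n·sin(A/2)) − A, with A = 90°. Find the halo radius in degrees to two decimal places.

45.31°

n·sin(A/2) = 1.308 × sin 45° = 1.308 × 0.7071 = 0.9249.
D_min = 2·arcsin(0.9249) − 90° = 2 × 67.653° − 90° = 45.305°.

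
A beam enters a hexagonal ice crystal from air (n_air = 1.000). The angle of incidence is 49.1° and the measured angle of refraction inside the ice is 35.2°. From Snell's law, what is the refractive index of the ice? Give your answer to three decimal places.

1.311

n = sin θ_i / sin θ_r = sin 49.1° / sin 35.2° = 0.7559 / 0.5764 = 1.3113.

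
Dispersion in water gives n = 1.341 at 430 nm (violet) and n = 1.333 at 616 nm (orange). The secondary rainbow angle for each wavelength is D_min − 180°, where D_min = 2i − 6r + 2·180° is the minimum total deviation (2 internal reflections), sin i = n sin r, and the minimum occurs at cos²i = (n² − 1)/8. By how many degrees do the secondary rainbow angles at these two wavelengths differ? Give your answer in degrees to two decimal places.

At 430 nm (n = 1.341): cos²i = 0.09979 → i = 71.586°, r = 45.034°, D_min = 232.966°, rainbow angle = 52.966°.
At 616 nm (n = 1.333): cos²i = 0.09711 → i = 71.843°, r = 45.466°, D_min = 230.891°, rainbow angle = 50.891°.
Angular width = |52.966° − 50.891°| = 2.075°.

2.08°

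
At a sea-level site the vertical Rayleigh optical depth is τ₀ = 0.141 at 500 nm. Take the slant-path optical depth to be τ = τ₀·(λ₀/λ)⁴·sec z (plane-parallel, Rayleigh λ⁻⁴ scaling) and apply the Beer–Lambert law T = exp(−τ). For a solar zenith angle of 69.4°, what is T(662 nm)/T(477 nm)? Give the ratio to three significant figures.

Airmass: sec 69.4° = 2.8422.
τ(662 nm) = 0.141 × (500/662)⁴ × 2.8422 = 0.141 × 0.3254 × 2.8422 = 0.1304.
τ(477 nm) = 0.141 × (500/477)⁴ × 2.8422 = 0.141 × 1.2073 × 2.8422 = 0.4838.
T(662)/T(477) = exp(τ_B − τ_A) = exp(0.3534) = 1.4239.

1.42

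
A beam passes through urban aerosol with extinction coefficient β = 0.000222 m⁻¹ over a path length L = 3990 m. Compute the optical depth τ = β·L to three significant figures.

0.886

τ = β·L = 0.000222 × 3990 = 0.8858.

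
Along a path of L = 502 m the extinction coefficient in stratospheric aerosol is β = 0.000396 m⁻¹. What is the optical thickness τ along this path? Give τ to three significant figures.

0.199

τ = β·L = 0.000396 × 502 = 0.1988.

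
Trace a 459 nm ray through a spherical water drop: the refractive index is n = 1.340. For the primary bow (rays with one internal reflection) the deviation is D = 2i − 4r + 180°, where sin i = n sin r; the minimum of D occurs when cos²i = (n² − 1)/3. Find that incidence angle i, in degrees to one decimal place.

59.0°

cos²i = (1.340² − 1)/3 = (1.79560 − 1)/3 = 0.26520.
cos i = 0.51498, so i = 59.004°.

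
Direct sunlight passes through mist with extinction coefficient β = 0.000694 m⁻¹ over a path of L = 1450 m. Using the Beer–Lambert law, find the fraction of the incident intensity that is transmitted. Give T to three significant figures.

τ = β·L = 0.000694 × 1450 = 1.0063.
T = exp(−1.0063) = 0.3656.

0.366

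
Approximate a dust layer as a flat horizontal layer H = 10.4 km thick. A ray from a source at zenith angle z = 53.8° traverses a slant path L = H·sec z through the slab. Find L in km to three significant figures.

17.6 km

sec z = 1/cos 53.8° = 1.6932.
L = 10.4 × 1.6932 = 17.609 km.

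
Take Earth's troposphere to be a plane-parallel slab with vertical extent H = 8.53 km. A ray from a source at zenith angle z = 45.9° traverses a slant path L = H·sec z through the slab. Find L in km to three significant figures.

12.3 km

sec z = 1/cos 45.9° = 1.4370.
L = 8.53 × 1.4370 = 12.257 km.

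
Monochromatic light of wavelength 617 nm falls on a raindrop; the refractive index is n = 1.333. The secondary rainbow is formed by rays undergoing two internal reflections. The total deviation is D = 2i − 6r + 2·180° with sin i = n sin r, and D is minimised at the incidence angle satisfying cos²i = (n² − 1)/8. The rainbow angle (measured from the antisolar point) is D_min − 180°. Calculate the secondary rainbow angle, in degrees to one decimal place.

cos²i = (1.77689 − 1)/8 = 0.09711; i = arccos(0.31163) = 71.843°.
sin r = sin 71.843°/1.333 = 0.71283; r = 45.466°.
D_min = 2·71.843° − 6·45.466° + 360° = 230.891°.
Rainbow angle = D_min − 180° = 50.891°.

50.9°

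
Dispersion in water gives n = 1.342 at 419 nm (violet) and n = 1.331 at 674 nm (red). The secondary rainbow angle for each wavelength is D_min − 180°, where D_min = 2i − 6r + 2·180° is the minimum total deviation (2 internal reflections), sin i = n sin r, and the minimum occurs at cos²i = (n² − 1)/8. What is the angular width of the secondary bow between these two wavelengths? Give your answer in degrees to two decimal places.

At 419 nm (n = 1.342): cos²i = 0.10012 → i = 71.554°, r = 44.981°, D_min = 233.222°, rainbow angle = 53.222°.
At 674 nm (n = 1.331): cos²i = 0.09645 → i = 71.907°, r = 45.575°, D_min = 230.365°, rainbow angle = 50.365°.
Angular width = |53.222° − 50.365°| = 2.857°.

2.86°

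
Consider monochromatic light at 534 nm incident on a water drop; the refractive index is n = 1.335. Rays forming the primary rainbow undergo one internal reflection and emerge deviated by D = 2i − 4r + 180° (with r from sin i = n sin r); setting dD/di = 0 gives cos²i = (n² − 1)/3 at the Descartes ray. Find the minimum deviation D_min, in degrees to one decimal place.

cos²i = (1.78222 − 1)/3 = 0.26074; i = arccos(0.51063) = 59.294°.
sin r = sin 59.294°/1.335 = 0.64405; r = 40.094°.
D_min = 2·59.294° − 4·40.094° + 180° = 138.212°.

138.2°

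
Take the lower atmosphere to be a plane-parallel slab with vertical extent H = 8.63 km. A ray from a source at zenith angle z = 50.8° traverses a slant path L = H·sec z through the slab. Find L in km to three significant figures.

13.7 km

sec z = 1/cos 50.8° = 1.5822.
L = 8.63 × 1.5822 = 13.654 km.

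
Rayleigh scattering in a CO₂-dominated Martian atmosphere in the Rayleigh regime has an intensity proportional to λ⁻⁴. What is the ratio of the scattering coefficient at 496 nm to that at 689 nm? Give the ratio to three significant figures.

Rayleigh scattering ∝ λ⁻⁴, so the ratio of coefficients is the inverse fourth power of the wavelength ratio.
σ(496)/σ(689) = (689/496)⁴ = (1.3891)⁴ = 3.723.

3.72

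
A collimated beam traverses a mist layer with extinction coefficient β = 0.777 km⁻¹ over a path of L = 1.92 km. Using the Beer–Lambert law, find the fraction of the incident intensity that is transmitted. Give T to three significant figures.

0.225

τ = β·L = 0.777 × 1.92 = 1.4918.
T = exp(−1.4918) = 0.2250.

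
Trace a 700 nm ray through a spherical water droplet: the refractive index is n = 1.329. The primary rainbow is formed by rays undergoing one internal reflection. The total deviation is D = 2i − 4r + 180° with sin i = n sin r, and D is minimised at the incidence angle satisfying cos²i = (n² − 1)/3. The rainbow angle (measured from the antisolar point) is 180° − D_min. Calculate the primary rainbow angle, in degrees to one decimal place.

42.7°

cos²i = (1.76624 − 1)/3 = 0.25541; i = arccos(0.50538) = 59.643°.
sin r = sin 59.643°/1.329 = 0.64928; r = 40.487°.
D_min = 2·59.643° − 4·40.487° + 180° = 137.337°.
Rainbow angle = 180° − D_min = 42.663°.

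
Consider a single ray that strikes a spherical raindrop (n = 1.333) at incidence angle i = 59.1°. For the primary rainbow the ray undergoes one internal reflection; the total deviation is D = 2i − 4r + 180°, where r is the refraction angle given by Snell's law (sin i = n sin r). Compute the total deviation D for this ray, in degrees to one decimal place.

sin r = sin 59.1° / 1.333 = 0.8581/1.333 = 0.6437; r = 40.07°.
D = 2·59.1° − 4·40.07° + 180° = 118.20° − 160.28° + 180° = 137.92°.

137.9°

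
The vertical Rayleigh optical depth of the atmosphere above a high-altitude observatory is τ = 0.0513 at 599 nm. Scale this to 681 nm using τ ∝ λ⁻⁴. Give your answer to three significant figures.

0.0307

τ(681 nm) = τ(599 nm) × (599/681)⁴ = 0.0513 × (0.8796)⁴ = 0.0513 × 0.5986 = 0.0307.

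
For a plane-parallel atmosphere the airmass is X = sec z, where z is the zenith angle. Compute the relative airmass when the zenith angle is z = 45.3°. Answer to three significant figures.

X = sec z = 1/cos 45.3° = 1/0.7034 = 1.4217.

1.42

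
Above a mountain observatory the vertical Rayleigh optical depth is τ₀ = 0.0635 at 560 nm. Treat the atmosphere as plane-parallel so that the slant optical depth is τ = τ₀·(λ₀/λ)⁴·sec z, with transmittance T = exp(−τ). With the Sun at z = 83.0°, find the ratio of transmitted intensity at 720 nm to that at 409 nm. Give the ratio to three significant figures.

Airmass: sec 83.0° = 8.2055.
τ(720 nm) = 0.0635 × (560/720)⁴ × 8.2055 = 0.0635 × 0.3660 × 8.2055 = 0.1907.
τ(409 nm) = 0.0635 × (560/409)⁴ × 8.2055 = 0.0635 × 3.5145 × 8.2055 = 1.8312.
T(720)/T(409) = exp(τ_B − τ_A) = exp(1.6405) = 5.1579.

5.16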